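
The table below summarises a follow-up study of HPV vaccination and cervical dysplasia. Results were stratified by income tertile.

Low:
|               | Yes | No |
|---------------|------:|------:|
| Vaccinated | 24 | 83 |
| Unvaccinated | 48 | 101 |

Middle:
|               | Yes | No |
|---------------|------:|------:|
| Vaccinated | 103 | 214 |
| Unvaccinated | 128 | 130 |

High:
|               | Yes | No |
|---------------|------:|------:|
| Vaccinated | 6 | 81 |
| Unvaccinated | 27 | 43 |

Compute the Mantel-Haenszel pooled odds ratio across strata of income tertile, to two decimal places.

OR_MH = Σ(aᵢdᵢ/nᵢ) / Σ(bᵢcᵢ/nᵢ), where nᵢ is the stratum total.
Stratum 1 (Low): n = 256; a·d/n = 24·101/256 = 9.4688; b·c/n = 83·48/256 = 15.5625
Stratum 2 (Middle): n = 575; a·d/n = 103·130/575 = 23.2870; b·c/n = 214·128/575 = 47.6383
Stratum 3 (High): n = 157; a·d/n = 6·43/157 = 1.6433; b·c/n = 81·27/157 = 13.9299
OR_MH = (9.4688 + 23.2870 + 1.6433) / (15.5625 + 47.6383 + 13.9299) = 34.3990 / 77.1307 = 0.44598

0.45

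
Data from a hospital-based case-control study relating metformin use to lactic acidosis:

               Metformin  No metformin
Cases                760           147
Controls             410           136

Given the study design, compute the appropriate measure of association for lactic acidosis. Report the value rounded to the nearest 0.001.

1.715

Reading the table with exposure as columns: a = 760 (Metformin, case), b = 410 (Metformin, non-case), c = 147 (No metformin, case), d = 136.
This is a hospital-based case-control study: participants were sampled on outcome status, so risks in the source population cannot be estimated directly — relative risk is not valid here. The odds ratio is the appropriate measure.
OR = (a·d)/(b·c) = (760 × 136) / (410 × 147) = 103360 / 60270 = 1.71495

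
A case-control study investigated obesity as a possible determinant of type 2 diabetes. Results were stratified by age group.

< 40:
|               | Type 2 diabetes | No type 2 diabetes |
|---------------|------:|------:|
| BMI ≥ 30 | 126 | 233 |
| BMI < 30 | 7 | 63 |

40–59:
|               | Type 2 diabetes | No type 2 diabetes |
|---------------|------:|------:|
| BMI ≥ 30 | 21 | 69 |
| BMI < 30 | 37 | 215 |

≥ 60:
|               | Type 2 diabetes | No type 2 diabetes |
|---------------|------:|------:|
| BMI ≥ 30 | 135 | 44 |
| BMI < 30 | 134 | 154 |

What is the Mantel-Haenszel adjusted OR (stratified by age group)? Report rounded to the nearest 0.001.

OR_MH = Σ(aᵢdᵢ/nᵢ) / Σ(bᵢcᵢ/nᵢ), where nᵢ is the stratum total.
Stratum 1 (< 40): n = 429; a·d/n = 126·63/429 = 18.5035; b·c/n = 233·7/429 = 3.8019
Stratum 2 (40–59): n = 342; a·d/n = 21·215/342 = 13.2018; b·c/n = 69·37/342 = 7.4649
Stratum 3 (≥ 60): n = 467; a·d/n = 135·154/467 = 44.5182; b·c/n = 44·134/467 = 12.6253
OR_MH = (18.5035 + 13.2018 + 44.5182) / (3.8019 + 7.4649 + 12.6253) = 76.2235 / 23.8920 = 3.19033

3.190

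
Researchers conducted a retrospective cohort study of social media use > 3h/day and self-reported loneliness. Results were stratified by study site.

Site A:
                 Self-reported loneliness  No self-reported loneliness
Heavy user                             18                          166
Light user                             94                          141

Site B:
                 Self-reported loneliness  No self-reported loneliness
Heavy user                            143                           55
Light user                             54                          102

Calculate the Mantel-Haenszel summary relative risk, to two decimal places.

1.02

RR_MH = Σ(aᵢ·n₀ᵢ/nᵢ) / Σ(cᵢ·n₁ᵢ/nᵢ), with n₁ᵢ = aᵢ+bᵢ (exposed), n₀ᵢ = cᵢ+dᵢ (unexposed), nᵢ = n₁ᵢ+n₀ᵢ.
Stratum 1 (Site A): n₁ = 184, n₀ = 235, n = 419; a·n₀/n = 18·235/419 = 10.0955; c·n₁/n = 94·184/419 = 41.2792
Stratum 2 (Site B): n₁ = 198, n₀ = 156, n = 354; a·n₀/n = 143·156/354 = 63.0169; c·n₁/n = 54·198/354 = 30.2034
RR_MH = (10.0955 + 63.0169) / (41.2792 + 30.2034) = 73.1124 / 71.4826 = 1.02280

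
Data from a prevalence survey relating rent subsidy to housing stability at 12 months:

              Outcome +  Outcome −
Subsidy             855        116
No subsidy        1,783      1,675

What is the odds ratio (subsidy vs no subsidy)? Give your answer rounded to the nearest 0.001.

6.924

Cells: a = 855, b = 116, c = 1783, d = 1675.
OR = (a·d)/(b·c) = (855 × 1675) / (116 × 1783) = 1432125 / 206828 = 6.92423
The odds of housing stability at 12 months are about 6.92 times as high in the subsidy group.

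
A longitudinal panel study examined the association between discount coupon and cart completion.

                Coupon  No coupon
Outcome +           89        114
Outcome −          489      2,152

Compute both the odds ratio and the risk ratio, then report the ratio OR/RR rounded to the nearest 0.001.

1.123

Reading the table with exposure as columns: a = 89 (Coupon, case), b = 489 (Coupon, non-case), c = 114 (No coupon, case), d = 2152.
OR = (89·2152)/(489·114) = 191528/55746 = 3.43573
Risk in exposed = 89/578 = 0.15398; risk in unexposed = 114/2266 = 0.05031; RR = 3.06068
OR/RR = 3.43573 / 3.06068 = 1.12254
The outcome is not rare, so the OR lies further from 1 than the RR.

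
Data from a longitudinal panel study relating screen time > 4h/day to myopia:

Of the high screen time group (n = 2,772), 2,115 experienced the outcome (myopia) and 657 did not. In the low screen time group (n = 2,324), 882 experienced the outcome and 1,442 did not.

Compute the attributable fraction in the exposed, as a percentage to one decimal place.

50.3

From the description: a = 2115, b = 657, c = 882, d = 1442.
Risk in exposed = 2115/2772 = 0.76299; risk in unexposed = 882/2324 = 0.37952.
RR = 0.76299/0.37952 = 2.01041
AR% = (RR − 1)/RR × 100 = (2.01041 − 1)/2.01041 × 100 = 50.2589%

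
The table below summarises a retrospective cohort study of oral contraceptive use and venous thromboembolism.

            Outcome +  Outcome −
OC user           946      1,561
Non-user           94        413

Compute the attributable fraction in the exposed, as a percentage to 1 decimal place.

50.9

Cells: a = 946, b = 1561, c = 94, d = 413.
Risk in exposed = 946/2507 = 0.37734; risk in unexposed = 94/507 = 0.18540.
RR = 0.37734/0.18540 = 2.03525
AR% = (RR − 1)/RR × 100 = (2.03525 − 1)/2.03525 × 100 = 50.8659%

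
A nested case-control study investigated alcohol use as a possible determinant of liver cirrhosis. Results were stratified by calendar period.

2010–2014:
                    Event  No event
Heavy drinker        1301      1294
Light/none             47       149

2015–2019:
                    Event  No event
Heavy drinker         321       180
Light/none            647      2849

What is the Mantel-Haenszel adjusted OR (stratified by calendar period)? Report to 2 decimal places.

OR_MH = Σ(aᵢdᵢ/nᵢ) / Σ(bᵢcᵢ/nᵢ), where nᵢ is the stratum total.
Stratum 1 (2010–2014): n = 2791; a·d/n = 1301·149/2791 = 69.4550; b·c/n = 1294·47/2791 = 21.7908
Stratum 2 (2015–2019): n = 3997; a·d/n = 321·2849/3997 = 228.8039; b·c/n = 180·647/3997 = 29.1369
OR_MH = (69.4550 + 228.8039) / (21.7908 + 29.1369) = 298.2589 / 50.9276 = 5.85653

5.86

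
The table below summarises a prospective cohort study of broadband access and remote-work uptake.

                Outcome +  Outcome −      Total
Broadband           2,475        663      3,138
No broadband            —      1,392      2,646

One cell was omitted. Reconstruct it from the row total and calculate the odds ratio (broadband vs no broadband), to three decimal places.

The missing cell is in the unexposed row: 2646 − 1392 = 1254.
So a = 2475, b = 663, c = 1254, d = 1392.
OR = (a·d)/(b·c) = (2475 × 1392) / (663 × 1254) = 3445200 / 831402 = 4.14384

4.144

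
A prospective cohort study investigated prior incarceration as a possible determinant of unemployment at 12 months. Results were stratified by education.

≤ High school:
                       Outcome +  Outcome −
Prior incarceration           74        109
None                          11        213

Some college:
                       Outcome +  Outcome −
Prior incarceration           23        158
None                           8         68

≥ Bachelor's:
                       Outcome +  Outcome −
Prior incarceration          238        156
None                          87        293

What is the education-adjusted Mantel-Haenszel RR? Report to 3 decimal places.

RR_MH = Σ(aᵢ·n₀ᵢ/nᵢ) / Σ(cᵢ·n₁ᵢ/nᵢ), with n₁ᵢ = aᵢ+bᵢ (exposed), n₀ᵢ = cᵢ+dᵢ (unexposed), nᵢ = n₁ᵢ+n₀ᵢ.
Stratum 1 (≤ High school): n₁ = 183, n₀ = 224, n = 407; a·n₀/n = 74·224/407 = 40.7273; c·n₁/n = 11·183/407 = 4.9459
Stratum 2 (Some college): n₁ = 181, n₀ = 76, n = 257; a·n₀/n = 23·76/257 = 6.8016; c·n₁/n = 8·181/257 = 5.6342
Stratum 3 (≥ Bachelor's): n₁ = 394, n₀ = 380, n = 774; a·n₀/n = 238·380/774 = 116.8475; c·n₁/n = 87·394/774 = 44.2868
RR_MH = (40.7273 + 6.8016 + 116.8475) / (4.9459 + 5.6342 + 44.2868) = 164.3764 / 54.8670 = 2.99591

2.996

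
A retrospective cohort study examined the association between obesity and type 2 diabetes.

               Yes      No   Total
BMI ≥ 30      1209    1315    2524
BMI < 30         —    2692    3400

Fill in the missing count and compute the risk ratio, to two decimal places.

2.30

The missing cell is in the unexposed row: 3400 − 2692 = 708.
So a = 1209, b = 1315, c = 708, d = 2692.
RR = [a/(a+b)] / [c/(c+d)] = (1209/2524) / (708/3400) = 0.47900/0.20824 = 2.30029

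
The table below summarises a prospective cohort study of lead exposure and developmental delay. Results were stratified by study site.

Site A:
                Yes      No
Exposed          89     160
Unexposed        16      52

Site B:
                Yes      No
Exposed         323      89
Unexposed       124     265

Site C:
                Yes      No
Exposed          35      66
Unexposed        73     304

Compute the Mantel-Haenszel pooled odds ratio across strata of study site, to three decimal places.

4.501

OR_MH = Σ(aᵢdᵢ/nᵢ) / Σ(bᵢcᵢ/nᵢ), where nᵢ is the stratum total.
Stratum 1 (Site A): n = 317; a·d/n = 89·52/317 = 14.5994; b·c/n = 160·16/317 = 8.0757
Stratum 2 (Site B): n = 801; a·d/n = 323·265/801 = 106.8602; b·c/n = 89·124/801 = 13.7778
Stratum 3 (Site C): n = 478; a·d/n = 35·304/478 = 22.2594; b·c/n = 66·73/478 = 10.0795
OR_MH = (14.5994 + 106.8602 + 22.2594) / (8.0757 + 13.7778 + 10.0795) = 143.7190 / 31.9330 = 4.50064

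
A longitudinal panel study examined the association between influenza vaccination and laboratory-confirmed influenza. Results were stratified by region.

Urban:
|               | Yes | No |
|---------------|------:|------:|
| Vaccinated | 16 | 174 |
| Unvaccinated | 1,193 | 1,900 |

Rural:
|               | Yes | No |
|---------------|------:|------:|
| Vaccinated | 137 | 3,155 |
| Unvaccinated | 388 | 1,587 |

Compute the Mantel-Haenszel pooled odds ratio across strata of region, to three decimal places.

OR_MH = Σ(aᵢdᵢ/nᵢ) / Σ(bᵢcᵢ/nᵢ), where nᵢ is the stratum total.
Stratum 1 (Urban): n = 3283; a·d/n = 16·1900/3283 = 9.2598; b·c/n = 174·1193/3283 = 63.2294
Stratum 2 (Rural): n = 5267; a·d/n = 137·1587/5267 = 41.2795; b·c/n = 3155·388/5267 = 232.4169
OR_MH = (9.2598 + 41.2795) / (63.2294 + 232.4169) = 50.5393 / 295.6463 = 0.17095

0.171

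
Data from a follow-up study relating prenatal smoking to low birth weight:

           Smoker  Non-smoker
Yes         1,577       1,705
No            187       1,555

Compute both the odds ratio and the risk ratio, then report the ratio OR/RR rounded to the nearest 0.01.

4.50

Reading the table with exposure as columns: a = 1577 (Smoker, case), b = 187 (Smoker, non-case), c = 1705 (Non-smoker, case), d = 1555.
OR = (1577·1555)/(187·1705) = 2452235/318835 = 7.69124
Risk in exposed = 1577/1764 = 0.89399; risk in unexposed = 1705/3260 = 0.52301; RR = 1.70933
OR/RR = 7.69124 / 1.70933 = 4.49956
The outcome is not rare, so the OR lies further from 1 than the RR.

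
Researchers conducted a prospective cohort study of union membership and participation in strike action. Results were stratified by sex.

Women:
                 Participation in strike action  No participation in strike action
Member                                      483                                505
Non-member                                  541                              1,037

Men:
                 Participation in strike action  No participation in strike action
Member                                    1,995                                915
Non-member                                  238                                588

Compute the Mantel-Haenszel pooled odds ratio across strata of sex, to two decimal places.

3.09

OR_MH = Σ(aᵢdᵢ/nᵢ) / Σ(bᵢcᵢ/nᵢ), where nᵢ is the stratum total.
Stratum 1 (Women): n = 2566; a·d/n = 483·1037/2566 = 195.1952; b·c/n = 505·541/2566 = 106.4712
Stratum 2 (Men): n = 3736; a·d/n = 1995·588/3736 = 313.9882; b·c/n = 915·238/3736 = 58.2896
OR_MH = (195.1952 + 313.9882) / (106.4712 + 58.2896) = 509.1835 / 164.7608 = 3.09044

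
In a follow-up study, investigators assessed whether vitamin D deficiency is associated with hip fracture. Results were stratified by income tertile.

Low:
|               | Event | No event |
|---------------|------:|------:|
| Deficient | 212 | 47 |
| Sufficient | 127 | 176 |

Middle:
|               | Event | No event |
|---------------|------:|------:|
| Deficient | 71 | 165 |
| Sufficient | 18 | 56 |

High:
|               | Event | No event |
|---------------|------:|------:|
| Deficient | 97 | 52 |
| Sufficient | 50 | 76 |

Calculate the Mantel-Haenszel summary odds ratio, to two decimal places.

OR_MH = Σ(aᵢdᵢ/nᵢ) / Σ(bᵢcᵢ/nᵢ), where nᵢ is the stratum total.
Stratum 1 (Low): n = 562; a·d/n = 212·176/562 = 66.3915; b·c/n = 47·127/562 = 10.6210
Stratum 2 (Middle): n = 310; a·d/n = 71·56/310 = 12.8258; b·c/n = 165·18/310 = 9.5806
Stratum 3 (High): n = 275; a·d/n = 97·76/275 = 26.8073; b·c/n = 52·50/275 = 9.4545
OR_MH = (66.3915 + 12.8258 + 26.8073) / (10.6210 + 9.5806 + 9.4545) = 106.0245 / 29.6562 = 3.57512

3.58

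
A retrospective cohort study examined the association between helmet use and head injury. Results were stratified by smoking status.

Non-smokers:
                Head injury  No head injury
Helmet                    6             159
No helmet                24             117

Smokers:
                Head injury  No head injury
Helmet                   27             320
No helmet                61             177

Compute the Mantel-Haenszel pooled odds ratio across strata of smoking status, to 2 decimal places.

0.23

OR_MH = Σ(aᵢdᵢ/nᵢ) / Σ(bᵢcᵢ/nᵢ), where nᵢ is the stratum total.
Stratum 1 (Non-smokers): n = 306; a·d/n = 6·117/306 = 2.2941; b·c/n = 159·24/306 = 12.4706
Stratum 2 (Smokers): n = 585; a·d/n = 27·177/585 = 8.1692; b·c/n = 320·61/585 = 33.3675
OR_MH = (2.2941 + 8.1692) / (12.4706 + 33.3675) = 10.4633 / 45.8381 = 0.22827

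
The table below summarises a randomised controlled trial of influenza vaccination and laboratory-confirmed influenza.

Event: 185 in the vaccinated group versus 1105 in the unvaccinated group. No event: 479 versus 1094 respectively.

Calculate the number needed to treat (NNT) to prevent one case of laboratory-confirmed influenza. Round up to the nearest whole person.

5

Risk in treated group = 185/664 = 0.27861; risk in control = 1105/2199 = 0.50250.
Absolute risk reduction = 0.50250 − 0.27861 = 0.22389
NNT = 1 / ARR = 1 / 0.22389 = 4.467 → round up → 5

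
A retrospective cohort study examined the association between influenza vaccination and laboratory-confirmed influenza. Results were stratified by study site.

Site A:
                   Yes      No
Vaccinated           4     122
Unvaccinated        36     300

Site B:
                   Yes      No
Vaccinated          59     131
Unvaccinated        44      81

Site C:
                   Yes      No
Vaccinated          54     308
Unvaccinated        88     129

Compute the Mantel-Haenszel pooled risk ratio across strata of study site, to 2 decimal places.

0.51

RR_MH = Σ(aᵢ·n₀ᵢ/nᵢ) / Σ(cᵢ·n₁ᵢ/nᵢ), with n₁ᵢ = aᵢ+bᵢ (exposed), n₀ᵢ = cᵢ+dᵢ (unexposed), nᵢ = n₁ᵢ+n₀ᵢ.
Stratum 1 (Site A): n₁ = 126, n₀ = 336, n = 462; a·n₀/n = 4·336/462 = 2.9091; c·n₁/n = 36·126/462 = 9.8182
Stratum 2 (Site B): n₁ = 190, n₀ = 125, n = 315; a·n₀/n = 59·125/315 = 23.4127; c·n₁/n = 44·190/315 = 26.5397
Stratum 3 (Site C): n₁ = 362, n₀ = 217, n = 579; a·n₀/n = 54·217/579 = 20.2383; c·n₁/n = 88·362/579 = 55.0190
RR_MH = (2.9091 + 23.4127 + 20.2383) / (9.8182 + 26.5397 + 55.0190) = 46.5601 / 91.3769 = 0.50954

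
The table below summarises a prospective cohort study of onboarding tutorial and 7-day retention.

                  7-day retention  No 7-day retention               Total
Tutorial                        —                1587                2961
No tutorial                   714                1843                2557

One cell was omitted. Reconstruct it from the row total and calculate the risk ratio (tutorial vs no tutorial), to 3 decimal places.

1.662

The missing cell is in the exposed row: 2961 − 1587 = 1374.
So a = 1374, b = 1587, c = 714, d = 1843.
RR = [a/(a+b)] / [c/(c+d)] = (1374/2961) / (714/2557) = 0.46403/0.27923 = 1.66181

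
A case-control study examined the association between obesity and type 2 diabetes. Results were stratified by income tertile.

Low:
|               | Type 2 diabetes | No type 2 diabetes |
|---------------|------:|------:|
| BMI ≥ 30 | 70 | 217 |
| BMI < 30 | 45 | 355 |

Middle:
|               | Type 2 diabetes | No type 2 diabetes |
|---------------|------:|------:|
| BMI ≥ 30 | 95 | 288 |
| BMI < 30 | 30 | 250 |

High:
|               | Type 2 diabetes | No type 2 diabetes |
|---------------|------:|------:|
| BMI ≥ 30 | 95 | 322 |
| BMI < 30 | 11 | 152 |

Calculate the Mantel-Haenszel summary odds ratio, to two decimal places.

OR_MH = Σ(aᵢdᵢ/nᵢ) / Σ(bᵢcᵢ/nᵢ), where nᵢ is the stratum total.
Stratum 1 (Low): n = 687; a·d/n = 70·355/687 = 36.1718; b·c/n = 217·45/687 = 14.2140
Stratum 2 (Middle): n = 663; a·d/n = 95·250/663 = 35.8220; b·c/n = 288·30/663 = 13.0317
Stratum 3 (High): n = 580; a·d/n = 95·152/580 = 24.8966; b·c/n = 322·11/580 = 6.1069
OR_MH = (36.1718 + 35.8220 + 24.8966) / (14.2140 + 13.0317 + 6.1069) = 96.8903 / 33.3525 = 2.90504

2.91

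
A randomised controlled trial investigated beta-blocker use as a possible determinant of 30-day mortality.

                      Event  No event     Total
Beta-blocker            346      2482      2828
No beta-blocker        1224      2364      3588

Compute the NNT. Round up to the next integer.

5

Risk in treated group = 346/2828 = 0.12235; risk in control = 1224/3588 = 0.34114.
Absolute risk reduction = 0.34114 − 0.12235 = 0.21879
NNT = 1 / ARR = 1 / 0.21879 = 4.571 → round up → 5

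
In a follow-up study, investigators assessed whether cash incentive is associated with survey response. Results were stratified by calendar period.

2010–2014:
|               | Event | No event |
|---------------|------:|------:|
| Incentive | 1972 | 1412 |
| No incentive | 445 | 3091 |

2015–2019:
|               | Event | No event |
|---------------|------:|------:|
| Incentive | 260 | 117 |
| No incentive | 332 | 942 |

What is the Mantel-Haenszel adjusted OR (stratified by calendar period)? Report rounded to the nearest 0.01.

9.00

OR_MH = Σ(aᵢdᵢ/nᵢ) / Σ(bᵢcᵢ/nᵢ), where nᵢ is the stratum total.
Stratum 1 (2010–2014): n = 6920; a·d/n = 1972·3091/6920 = 880.8457; b·c/n = 1412·445/6920 = 90.8006
Stratum 2 (2015–2019): n = 1651; a·d/n = 260·942/1651 = 148.3465; b·c/n = 117·332/1651 = 23.5276
OR_MH = (880.8457 + 148.3465) / (90.8006 + 23.5276) = 1029.1921 / 114.3281 = 9.00209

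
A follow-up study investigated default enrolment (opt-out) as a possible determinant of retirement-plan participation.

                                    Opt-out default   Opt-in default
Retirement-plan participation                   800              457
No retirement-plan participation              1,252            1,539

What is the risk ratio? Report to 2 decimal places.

1.70

Reading the table with exposure as columns: a = 800 (Opt-out default, case), b = 1252 (Opt-out default, non-case), c = 457 (Opt-in default, case), d = 1539.
Risk in exposed = 800/2052 = 0.38986; risk in unexposed = 457/1996 = 0.22896.
RR = 0.38986 / 0.22896 = 1.70277
The risk among the exposed is 1.70 times that among the unexposed.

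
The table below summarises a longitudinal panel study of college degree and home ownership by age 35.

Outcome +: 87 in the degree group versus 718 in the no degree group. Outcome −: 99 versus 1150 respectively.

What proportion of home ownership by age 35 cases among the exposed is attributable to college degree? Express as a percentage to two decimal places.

17.82

From the description: a = 87, b = 99, c = 718, d = 1150.
Risk in exposed = 87/186 = 0.46774; risk in unexposed = 718/1868 = 0.38437.
RR = 0.46774/0.38437 = 1.21691
AR% = (RR − 1)/RR × 100 = (1.21691 − 1)/1.21691 × 100 = 17.8247%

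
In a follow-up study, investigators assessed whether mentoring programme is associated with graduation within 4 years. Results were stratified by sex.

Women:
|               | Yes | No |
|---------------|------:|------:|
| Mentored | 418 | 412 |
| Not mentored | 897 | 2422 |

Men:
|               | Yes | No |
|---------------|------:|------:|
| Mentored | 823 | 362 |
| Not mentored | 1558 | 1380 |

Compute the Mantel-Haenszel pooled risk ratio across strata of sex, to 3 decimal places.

RR_MH = Σ(aᵢ·n₀ᵢ/nᵢ) / Σ(cᵢ·n₁ᵢ/nᵢ), with n₁ᵢ = aᵢ+bᵢ (exposed), n₀ᵢ = cᵢ+dᵢ (unexposed), nᵢ = n₁ᵢ+n₀ᵢ.
Stratum 1 (Women): n₁ = 830, n₀ = 3319, n = 4149; a·n₀/n = 418·3319/4149 = 334.3799; c·n₁/n = 897·830/4149 = 179.4432
Stratum 2 (Men): n₁ = 1185, n₀ = 2938, n = 4123; a·n₀/n = 823·2938/4123 = 586.4599; c·n₁/n = 1558·1185/4123 = 447.7880
RR_MH = (334.3799 + 586.4599) / (179.4432 + 447.7880) = 920.8397 / 627.2313 = 1.46810

1.468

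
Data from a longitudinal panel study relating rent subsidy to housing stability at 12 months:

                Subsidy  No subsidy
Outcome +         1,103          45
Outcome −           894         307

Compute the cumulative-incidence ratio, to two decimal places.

4.32

Reading the table with exposure as columns: a = 1103 (Subsidy, case), b = 894 (Subsidy, non-case), c = 45 (No subsidy, case), d = 307.
Risk in exposed = 1103/1997 = 0.55233; risk in unexposed = 45/352 = 0.12784.
RR = 0.55233 / 0.12784 = 4.32044
The risk among the exposed is 4.32 times that among the unexposed.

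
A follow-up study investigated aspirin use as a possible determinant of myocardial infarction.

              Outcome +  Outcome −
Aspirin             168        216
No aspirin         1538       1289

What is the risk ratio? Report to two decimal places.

Cells: a = 168, b = 216, c = 1538, d = 1289.
Risk in exposed = 168/384 = 0.43750; risk in unexposed = 1538/2827 = 0.54404.
RR = 0.43750 / 0.54404 = 0.80417
The risk is 20% lower among the exposed than among the unexposed.

0.80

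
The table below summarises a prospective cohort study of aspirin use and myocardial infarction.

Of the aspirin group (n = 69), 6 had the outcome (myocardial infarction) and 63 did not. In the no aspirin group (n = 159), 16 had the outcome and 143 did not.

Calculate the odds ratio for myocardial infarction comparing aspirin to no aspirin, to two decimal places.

0.85

From the description: a = 6, b = 63, c = 16, d = 143.
OR = (a·d)/(b·c) = (6 × 143) / (63 × 16) = 858 / 1008 = 0.85119
Exposure is associated with lower odds of myocardial infarction (OR = 0.85 < 1).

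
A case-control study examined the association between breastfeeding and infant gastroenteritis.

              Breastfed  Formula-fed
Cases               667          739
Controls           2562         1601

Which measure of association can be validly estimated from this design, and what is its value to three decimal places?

Reading the table with exposure as columns: a = 667 (Breastfed, case), b = 2562 (Breastfed, non-case), c = 739 (Formula-fed, case), d = 1601.
This is a case-control study: participants were sampled on outcome status, so risks in the source population cannot be estimated directly — relative risk is not valid here. The odds ratio is the appropriate measure.
OR = (a·d)/(b·c) = (667 × 1601) / (2562 × 739) = 1067867 / 1893318 = 0.56402

0.564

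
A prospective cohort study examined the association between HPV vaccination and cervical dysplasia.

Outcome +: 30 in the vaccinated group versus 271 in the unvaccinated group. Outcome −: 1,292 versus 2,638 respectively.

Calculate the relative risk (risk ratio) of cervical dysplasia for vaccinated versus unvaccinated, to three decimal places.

From the description: a = 30, b = 1292, c = 271, d = 2638.
Risk in exposed = 30/1322 = 0.02269; risk in unexposed = 271/2909 = 0.09316.
RR = 0.02269 / 0.09316 = 0.24359
The risk is 76% lower among the exposed than among the unexposed.

0.244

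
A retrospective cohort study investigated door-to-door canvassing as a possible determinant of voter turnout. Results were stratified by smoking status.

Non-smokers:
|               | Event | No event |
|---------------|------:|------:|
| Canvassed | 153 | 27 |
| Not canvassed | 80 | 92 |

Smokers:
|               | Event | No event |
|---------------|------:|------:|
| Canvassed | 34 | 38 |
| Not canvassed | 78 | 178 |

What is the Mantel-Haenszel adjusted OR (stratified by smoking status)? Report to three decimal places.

3.852

OR_MH = Σ(aᵢdᵢ/nᵢ) / Σ(bᵢcᵢ/nᵢ), where nᵢ is the stratum total.
Stratum 1 (Non-smokers): n = 352; a·d/n = 153·92/352 = 39.9886; b·c/n = 27·80/352 = 6.1364
Stratum 2 (Smokers): n = 328; a·d/n = 34·178/328 = 18.4512; b·c/n = 38·78/328 = 9.0366
OR_MH = (39.9886 + 18.4512) / (6.1364 + 9.0366) = 58.4399 / 15.1729 = 3.85158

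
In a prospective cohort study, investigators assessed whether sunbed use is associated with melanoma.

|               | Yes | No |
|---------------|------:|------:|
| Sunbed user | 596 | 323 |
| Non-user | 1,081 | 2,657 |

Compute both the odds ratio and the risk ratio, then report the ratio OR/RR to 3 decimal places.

Cells: a = 596, b = 323, c = 1081, d = 2657.
OR = (596·2657)/(323·1081) = 1583572/349163 = 4.53534
Risk in exposed = 596/919 = 0.64853; risk in unexposed = 1081/3738 = 0.28919; RR = 2.24256
OR/RR = 4.53534 / 2.24256 = 2.02239
The outcome is not rare, so the OR lies further from 1 than the RR.

2.022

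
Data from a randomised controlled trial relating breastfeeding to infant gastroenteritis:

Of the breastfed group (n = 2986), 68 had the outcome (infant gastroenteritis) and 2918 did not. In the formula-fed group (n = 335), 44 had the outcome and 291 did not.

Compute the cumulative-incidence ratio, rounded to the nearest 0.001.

0.173

From the description: a = 68, b = 2918, c = 44, d = 291.
Risk in exposed = 68/2986 = 0.02277; risk in unexposed = 44/335 = 0.13134.
RR = 0.02277 / 0.13134 = 0.17338
The risk is 83% lower among the exposed than among the unexposed.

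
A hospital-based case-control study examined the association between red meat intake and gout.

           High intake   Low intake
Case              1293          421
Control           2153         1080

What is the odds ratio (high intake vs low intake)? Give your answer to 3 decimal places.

1.541

Reading the table with exposure as columns: a = 1293 (High intake, case), b = 2153 (High intake, non-case), c = 421 (Low intake, case), d = 1080.
OR = (a·d)/(b·c) = (1293 × 1080) / (2153 × 421) = 1396440 / 906413 = 1.54062
The odds of gout are about 1.54 times as high in the high intake group.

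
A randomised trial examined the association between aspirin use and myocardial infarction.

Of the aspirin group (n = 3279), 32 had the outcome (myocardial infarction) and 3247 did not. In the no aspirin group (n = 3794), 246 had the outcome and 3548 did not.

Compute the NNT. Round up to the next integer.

19

Risk in treated group = 32/3279 = 0.00976; risk in control = 246/3794 = 0.06484.
Absolute risk reduction = 0.06484 − 0.00976 = 0.05508
NNT = 1 / ARR = 1 / 0.05508 = 18.155 → round up → 19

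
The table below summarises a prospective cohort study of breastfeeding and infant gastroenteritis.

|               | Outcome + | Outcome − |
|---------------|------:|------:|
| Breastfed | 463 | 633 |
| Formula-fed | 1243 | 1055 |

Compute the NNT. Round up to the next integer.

9

Risk in treated group = 463/1096 = 0.42245; risk in control = 1243/2298 = 0.54091.
Absolute risk reduction = 0.54091 − 0.42245 = 0.11846
NNT = 1 / ARR = 1 / 0.11846 = 8.442 → round up → 9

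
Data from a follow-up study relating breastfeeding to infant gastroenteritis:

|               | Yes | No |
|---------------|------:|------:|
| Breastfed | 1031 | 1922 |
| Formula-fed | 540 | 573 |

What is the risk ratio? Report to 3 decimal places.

Cells: a = 1031, b = 1922, c = 540, d = 573.
Risk in exposed = 1031/2953 = 0.34914; risk in unexposed = 540/1113 = 0.48518.
RR = 0.34914 / 0.48518 = 0.71961
The risk is 28% lower among the exposed than among the unexposed.

0.720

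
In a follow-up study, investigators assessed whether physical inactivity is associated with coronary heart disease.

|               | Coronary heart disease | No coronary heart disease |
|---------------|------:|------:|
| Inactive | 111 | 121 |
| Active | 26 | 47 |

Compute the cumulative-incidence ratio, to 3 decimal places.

Cells: a = 111, b = 121, c = 26, d = 47.
Risk in exposed = 111/232 = 0.47845; risk in unexposed = 26/73 = 0.35616.
RR = 0.47845 / 0.35616 = 1.34334
The risk among the exposed is 1.34 times that among the unexposed.

1.343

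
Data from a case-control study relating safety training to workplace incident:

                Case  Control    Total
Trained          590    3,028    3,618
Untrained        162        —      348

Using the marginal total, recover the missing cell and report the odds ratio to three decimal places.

The missing cell is in the unexposed row: 348 − 162 = 186.
So a = 590, b = 3028, c = 162, d = 186.
OR = (a·d)/(b·c) = (590 × 186) / (3028 × 162) = 109740 / 490536 = 0.22371

0.224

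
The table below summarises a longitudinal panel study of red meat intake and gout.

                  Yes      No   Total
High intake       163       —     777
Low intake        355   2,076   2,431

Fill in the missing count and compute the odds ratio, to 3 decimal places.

1.552

The missing cell is in the exposed row: 777 − 163 = 614.
So a = 163, b = 614, c = 355, d = 2076.
OR = (a·d)/(b·c) = (163 × 2076) / (614 × 355) = 338388 / 217970 = 1.55245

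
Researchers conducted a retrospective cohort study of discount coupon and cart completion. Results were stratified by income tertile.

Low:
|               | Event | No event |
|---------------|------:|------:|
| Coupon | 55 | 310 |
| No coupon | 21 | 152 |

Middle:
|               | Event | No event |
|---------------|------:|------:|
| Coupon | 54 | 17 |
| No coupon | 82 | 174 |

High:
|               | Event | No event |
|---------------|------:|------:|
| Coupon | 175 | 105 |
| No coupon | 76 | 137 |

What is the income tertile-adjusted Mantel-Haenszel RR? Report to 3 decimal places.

1.802

RR_MH = Σ(aᵢ·n₀ᵢ/nᵢ) / Σ(cᵢ·n₁ᵢ/nᵢ), with n₁ᵢ = aᵢ+bᵢ (exposed), n₀ᵢ = cᵢ+dᵢ (unexposed), nᵢ = n₁ᵢ+n₀ᵢ.
Stratum 1 (Low): n₁ = 365, n₀ = 173, n = 538; a·n₀/n = 55·173/538 = 17.6859; c·n₁/n = 21·365/538 = 14.2472
Stratum 2 (Middle): n₁ = 71, n₀ = 256, n = 327; a·n₀/n = 54·256/327 = 42.2752; c·n₁/n = 82·71/327 = 17.8043
Stratum 3 (High): n₁ = 280, n₀ = 213, n = 493; a·n₀/n = 175·213/493 = 75.6085; c·n₁/n = 76·280/493 = 43.1643
RR_MH = (17.6859 + 42.2752 + 75.6085) / (14.2472 + 17.8043 + 43.1643) = 135.5696 / 75.2158 = 1.80241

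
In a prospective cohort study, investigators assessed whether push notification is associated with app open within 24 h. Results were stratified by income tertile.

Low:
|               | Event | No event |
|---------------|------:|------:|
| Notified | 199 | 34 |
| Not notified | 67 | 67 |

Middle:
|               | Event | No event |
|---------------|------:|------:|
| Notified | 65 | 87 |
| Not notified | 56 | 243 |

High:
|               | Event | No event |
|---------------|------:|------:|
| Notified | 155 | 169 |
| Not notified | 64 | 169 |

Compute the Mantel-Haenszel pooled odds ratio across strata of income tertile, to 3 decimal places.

3.250

OR_MH = Σ(aᵢdᵢ/nᵢ) / Σ(bᵢcᵢ/nᵢ), where nᵢ is the stratum total.
Stratum 1 (Low): n = 367; a·d/n = 199·67/367 = 36.3297; b·c/n = 34·67/367 = 6.2071
Stratum 2 (Middle): n = 451; a·d/n = 65·243/451 = 35.0222; b·c/n = 87·56/451 = 10.8027
Stratum 3 (High): n = 557; a·d/n = 155·169/557 = 47.0287; b·c/n = 169·64/557 = 19.4183
OR_MH = (36.3297 + 35.0222 + 47.0287) / (6.2071 + 10.8027 + 19.4183) = 118.3806 / 36.4281 = 3.24971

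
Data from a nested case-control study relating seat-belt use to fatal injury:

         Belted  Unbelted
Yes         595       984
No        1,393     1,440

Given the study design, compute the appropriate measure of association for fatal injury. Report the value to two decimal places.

Reading the table with exposure as columns: a = 595 (Belted, case), b = 1393 (Belted, non-case), c = 984 (Unbelted, case), d = 1440.
This is a nested case-control study: participants were sampled on outcome status, so risks in the source population cannot be estimated directly — relative risk is not valid here. The odds ratio is the appropriate measure.
OR = (a·d)/(b·c) = (595 × 1440) / (1393 × 984) = 856800 / 1370712 = 0.62508

0.63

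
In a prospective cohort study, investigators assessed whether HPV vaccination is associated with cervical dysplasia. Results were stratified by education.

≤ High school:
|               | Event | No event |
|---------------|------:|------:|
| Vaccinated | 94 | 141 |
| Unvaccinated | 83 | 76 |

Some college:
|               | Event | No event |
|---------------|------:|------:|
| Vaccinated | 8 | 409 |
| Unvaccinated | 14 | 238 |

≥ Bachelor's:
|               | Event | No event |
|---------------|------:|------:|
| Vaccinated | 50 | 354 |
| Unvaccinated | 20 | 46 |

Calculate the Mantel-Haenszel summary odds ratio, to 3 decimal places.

OR_MH = Σ(aᵢdᵢ/nᵢ) / Σ(bᵢcᵢ/nᵢ), where nᵢ is the stratum total.
Stratum 1 (≤ High school): n = 394; a·d/n = 94·76/394 = 18.1320; b·c/n = 141·83/394 = 29.7030
Stratum 2 (Some college): n = 669; a·d/n = 8·238/669 = 2.8460; b·c/n = 409·14/669 = 8.5590
Stratum 3 (≥ Bachelor's): n = 470; a·d/n = 50·46/470 = 4.8936; b·c/n = 354·20/470 = 15.0638
OR_MH = (18.1320 + 2.8460 + 4.8936) / (29.7030 + 8.5590 + 15.0638) = 25.8716 / 53.3259 = 0.48516

0.485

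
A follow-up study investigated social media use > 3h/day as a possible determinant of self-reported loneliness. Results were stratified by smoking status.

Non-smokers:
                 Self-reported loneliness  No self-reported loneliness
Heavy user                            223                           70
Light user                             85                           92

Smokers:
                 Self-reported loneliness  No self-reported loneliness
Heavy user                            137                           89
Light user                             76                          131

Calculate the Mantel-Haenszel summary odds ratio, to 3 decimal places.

3.009

OR_MH = Σ(aᵢdᵢ/nᵢ) / Σ(bᵢcᵢ/nᵢ), where nᵢ is the stratum total.
Stratum 1 (Non-smokers): n = 470; a·d/n = 223·92/470 = 43.6511; b·c/n = 70·85/470 = 12.6596
Stratum 2 (Smokers): n = 433; a·d/n = 137·131/433 = 41.4480; b·c/n = 89·76/433 = 15.6212
OR_MH = (43.6511 + 41.4480) / (12.6596 + 15.6212) = 85.0991 / 28.2808 = 3.00907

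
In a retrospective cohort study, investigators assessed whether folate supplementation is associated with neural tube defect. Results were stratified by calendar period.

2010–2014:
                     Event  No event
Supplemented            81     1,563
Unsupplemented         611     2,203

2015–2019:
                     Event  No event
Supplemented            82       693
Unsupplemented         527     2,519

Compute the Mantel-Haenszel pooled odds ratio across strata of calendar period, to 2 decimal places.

OR_MH = Σ(aᵢdᵢ/nᵢ) / Σ(bᵢcᵢ/nᵢ), where nᵢ is the stratum total.
Stratum 1 (2010–2014): n = 4458; a·d/n = 81·2203/4458 = 40.0276; b·c/n = 1563·611/4458 = 214.2201
Stratum 2 (2015–2019): n = 3821; a·d/n = 82·2519/3821 = 54.0586; b·c/n = 693·527/3821 = 95.5800
OR_MH = (40.0276 + 54.0586) / (214.2201 + 95.5800) = 94.0862 / 309.8000 = 0.30370

0.30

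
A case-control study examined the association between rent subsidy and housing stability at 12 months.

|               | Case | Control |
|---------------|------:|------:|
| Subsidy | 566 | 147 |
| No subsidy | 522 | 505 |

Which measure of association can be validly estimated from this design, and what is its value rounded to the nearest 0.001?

Cells: a = 566, b = 147, c = 522, d = 505.
This is a case-control study: participants were sampled on outcome status, so risks in the source population cannot be estimated directly — relative risk is not valid here. The odds ratio is the appropriate measure.
OR = (a·d)/(b·c) = (566 × 505) / (147 × 522) = 285830 / 76734 = 3.72495

3.725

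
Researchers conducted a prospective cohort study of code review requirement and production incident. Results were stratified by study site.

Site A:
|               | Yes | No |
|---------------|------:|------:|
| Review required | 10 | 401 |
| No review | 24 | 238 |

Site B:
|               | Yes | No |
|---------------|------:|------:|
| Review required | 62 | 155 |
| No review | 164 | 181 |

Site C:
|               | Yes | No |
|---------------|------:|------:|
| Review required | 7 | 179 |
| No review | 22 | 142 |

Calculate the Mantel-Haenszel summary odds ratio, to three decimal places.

0.372

OR_MH = Σ(aᵢdᵢ/nᵢ) / Σ(bᵢcᵢ/nᵢ), where nᵢ is the stratum total.
Stratum 1 (Site A): n = 673; a·d/n = 10·238/673 = 3.5364; b·c/n = 401·24/673 = 14.3001
Stratum 2 (Site B): n = 562; a·d/n = 62·181/562 = 19.9680; b·c/n = 155·164/562 = 45.2313
Stratum 3 (Site C): n = 350; a·d/n = 7·142/350 = 2.8400; b·c/n = 179·22/350 = 11.2514
OR_MH = (3.5364 + 19.9680 + 2.8400) / (14.3001 + 45.2313 + 11.2514) = 26.3444 / 70.7829 = 0.37219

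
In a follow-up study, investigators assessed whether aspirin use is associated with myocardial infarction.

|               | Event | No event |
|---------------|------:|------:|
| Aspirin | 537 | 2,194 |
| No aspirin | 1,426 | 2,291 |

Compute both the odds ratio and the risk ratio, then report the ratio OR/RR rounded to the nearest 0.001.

Cells: a = 537, b = 2194, c = 1426, d = 2291.
OR = (537·2291)/(2194·1426) = 1230267/3128644 = 0.39323
Risk in exposed = 537/2731 = 0.19663; risk in unexposed = 1426/3717 = 0.38364; RR = 0.51254
OR/RR = 0.39323 / 0.51254 = 0.76722
The outcome is not rare, so the OR lies further from 1 than the RR.

0.767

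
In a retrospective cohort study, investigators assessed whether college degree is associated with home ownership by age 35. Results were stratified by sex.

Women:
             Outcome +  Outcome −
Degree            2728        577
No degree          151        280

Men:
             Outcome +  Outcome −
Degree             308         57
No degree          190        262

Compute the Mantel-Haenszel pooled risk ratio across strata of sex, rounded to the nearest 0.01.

RR_MH = Σ(aᵢ·n₀ᵢ/nᵢ) / Σ(cᵢ·n₁ᵢ/nᵢ), with n₁ᵢ = aᵢ+bᵢ (exposed), n₀ᵢ = cᵢ+dᵢ (unexposed), nᵢ = n₁ᵢ+n₀ᵢ.
Stratum 1 (Women): n₁ = 3305, n₀ = 431, n = 3736; a·n₀/n = 2728·431/3736 = 314.7131; c·n₁/n = 151·3305/3736 = 133.5800
Stratum 2 (Men): n₁ = 365, n₀ = 452, n = 817; a·n₀/n = 308·452/817 = 170.3990; c·n₁/n = 190·365/817 = 84.8837
RR_MH = (314.7131 + 170.3990) / (133.5800 + 84.8837) = 485.1121 / 218.4638 = 2.22056

2.22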